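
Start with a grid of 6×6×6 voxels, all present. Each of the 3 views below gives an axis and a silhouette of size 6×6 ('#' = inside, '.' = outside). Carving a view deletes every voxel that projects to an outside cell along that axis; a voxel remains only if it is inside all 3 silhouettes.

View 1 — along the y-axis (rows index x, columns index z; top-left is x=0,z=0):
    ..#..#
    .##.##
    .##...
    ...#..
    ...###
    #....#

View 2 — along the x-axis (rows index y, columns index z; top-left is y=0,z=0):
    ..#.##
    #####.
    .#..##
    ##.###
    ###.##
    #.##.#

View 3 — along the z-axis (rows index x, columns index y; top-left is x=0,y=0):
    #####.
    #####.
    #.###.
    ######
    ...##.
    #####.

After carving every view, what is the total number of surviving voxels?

43 voxels

initial block: 6^3 = 216
[1] y-view keeps 14 columns → grid now 84
[2] x-view keeps 25 columns → grid now 60
[3] z-view keeps 27 columns → grid now 43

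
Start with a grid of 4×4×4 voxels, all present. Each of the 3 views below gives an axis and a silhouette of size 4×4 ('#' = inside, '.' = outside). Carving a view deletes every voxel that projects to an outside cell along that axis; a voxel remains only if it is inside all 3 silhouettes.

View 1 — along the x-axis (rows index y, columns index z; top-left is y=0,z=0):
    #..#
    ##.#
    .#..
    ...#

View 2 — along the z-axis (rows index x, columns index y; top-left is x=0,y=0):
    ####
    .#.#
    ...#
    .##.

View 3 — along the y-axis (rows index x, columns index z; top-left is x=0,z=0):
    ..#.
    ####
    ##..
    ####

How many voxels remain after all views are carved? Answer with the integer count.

remaining voxels: 8

before carving: 64 voxels (4×4×4)
[1] x-view keeps 7 columns → grid now 28
[2] z-view keeps 9 columns → grid now 16
[3] y-view keeps 11 columns → grid now 8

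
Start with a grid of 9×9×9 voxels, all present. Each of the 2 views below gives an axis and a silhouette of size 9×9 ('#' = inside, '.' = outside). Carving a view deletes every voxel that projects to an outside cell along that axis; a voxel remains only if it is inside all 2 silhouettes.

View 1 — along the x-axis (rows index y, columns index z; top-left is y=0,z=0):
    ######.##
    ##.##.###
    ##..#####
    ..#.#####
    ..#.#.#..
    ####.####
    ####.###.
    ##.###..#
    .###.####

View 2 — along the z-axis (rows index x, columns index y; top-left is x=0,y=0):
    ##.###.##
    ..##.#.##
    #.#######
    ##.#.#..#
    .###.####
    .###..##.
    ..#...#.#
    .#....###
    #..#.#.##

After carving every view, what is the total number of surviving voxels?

331 voxels

initial block: 9^3 = 729
carve view 1 (along x, YZ-mask fill 59/81): 531 voxels remain
carve view 2 (along z, XY-mask fill 49/81): 331 voxels remain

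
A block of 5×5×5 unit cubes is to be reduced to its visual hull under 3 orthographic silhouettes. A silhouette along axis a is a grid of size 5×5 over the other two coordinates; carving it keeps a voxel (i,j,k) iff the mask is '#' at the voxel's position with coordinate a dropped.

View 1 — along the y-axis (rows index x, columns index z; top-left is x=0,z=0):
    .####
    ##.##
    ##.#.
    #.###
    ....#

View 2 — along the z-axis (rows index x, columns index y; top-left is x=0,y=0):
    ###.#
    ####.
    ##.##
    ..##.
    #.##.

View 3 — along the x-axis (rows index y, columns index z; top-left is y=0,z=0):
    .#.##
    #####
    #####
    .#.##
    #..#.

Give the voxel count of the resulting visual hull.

before carving: 125 voxels (5×5×5)
V1 y: intersect with XZ mask (16 set) -- 80 left
V2 z: intersect with XY mask (17 set) -- 55 left
V3 x: intersect with YZ mask (18 set) -- 44 left

remaining voxels: 44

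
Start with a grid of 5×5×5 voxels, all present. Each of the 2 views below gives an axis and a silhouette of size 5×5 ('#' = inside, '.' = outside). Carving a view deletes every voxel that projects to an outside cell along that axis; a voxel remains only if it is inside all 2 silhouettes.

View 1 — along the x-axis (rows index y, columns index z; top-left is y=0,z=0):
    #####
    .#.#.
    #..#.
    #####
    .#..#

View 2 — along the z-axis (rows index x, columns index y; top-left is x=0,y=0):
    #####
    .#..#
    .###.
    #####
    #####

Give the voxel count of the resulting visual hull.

initial block: 5^3 = 125
[1] x-view keeps 16 columns → grid now 80
[2] z-view keeps 20 columns → grid now 61

|visual hull| = 61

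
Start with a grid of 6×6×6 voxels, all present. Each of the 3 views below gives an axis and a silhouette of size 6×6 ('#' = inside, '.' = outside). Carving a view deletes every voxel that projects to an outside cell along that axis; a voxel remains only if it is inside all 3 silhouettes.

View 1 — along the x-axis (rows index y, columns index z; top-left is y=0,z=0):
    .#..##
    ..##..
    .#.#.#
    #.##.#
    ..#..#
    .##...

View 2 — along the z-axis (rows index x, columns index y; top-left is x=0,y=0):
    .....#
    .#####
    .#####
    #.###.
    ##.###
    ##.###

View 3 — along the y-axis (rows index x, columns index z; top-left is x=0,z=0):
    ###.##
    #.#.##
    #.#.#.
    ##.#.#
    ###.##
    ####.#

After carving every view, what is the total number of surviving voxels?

full grid |V| = 216
after view 1 [x-axis, 16 of 36 cells solid] → remaining = 96
after view 2 [z-axis, 25 of 36 cells solid] → remaining = 66
after view 3 [y-axis, 26 of 36 cells solid] → remaining = 47

|visual hull| = 47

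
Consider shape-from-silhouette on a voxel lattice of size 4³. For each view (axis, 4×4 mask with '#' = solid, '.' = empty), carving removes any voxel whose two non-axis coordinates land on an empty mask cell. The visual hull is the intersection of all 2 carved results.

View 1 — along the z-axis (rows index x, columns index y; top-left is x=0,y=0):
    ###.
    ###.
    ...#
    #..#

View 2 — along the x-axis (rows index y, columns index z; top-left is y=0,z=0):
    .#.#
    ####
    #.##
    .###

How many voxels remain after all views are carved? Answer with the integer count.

start: 4×4×4 = 64 voxels
carve view 1 (along z, XY-mask fill 9/16): 36 voxels remain
carve view 2 (along x, YZ-mask fill 12/16): 26 voxels remain

remaining voxels: 26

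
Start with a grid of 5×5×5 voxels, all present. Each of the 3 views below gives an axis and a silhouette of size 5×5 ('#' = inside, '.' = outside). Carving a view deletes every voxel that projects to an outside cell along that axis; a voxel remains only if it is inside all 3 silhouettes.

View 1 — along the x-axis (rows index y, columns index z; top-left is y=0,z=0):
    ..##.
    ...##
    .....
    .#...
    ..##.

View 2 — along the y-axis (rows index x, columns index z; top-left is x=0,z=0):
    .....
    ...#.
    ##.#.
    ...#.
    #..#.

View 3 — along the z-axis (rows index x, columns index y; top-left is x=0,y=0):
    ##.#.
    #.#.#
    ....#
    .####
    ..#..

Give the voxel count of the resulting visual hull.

full grid |V| = 125
V1 x: intersect with YZ mask (7 set) -- 35 left
V2 y: intersect with XZ mask (7 set) -- 13 left
V3 z: intersect with XY mask (12 set) -- 5 left

5 voxels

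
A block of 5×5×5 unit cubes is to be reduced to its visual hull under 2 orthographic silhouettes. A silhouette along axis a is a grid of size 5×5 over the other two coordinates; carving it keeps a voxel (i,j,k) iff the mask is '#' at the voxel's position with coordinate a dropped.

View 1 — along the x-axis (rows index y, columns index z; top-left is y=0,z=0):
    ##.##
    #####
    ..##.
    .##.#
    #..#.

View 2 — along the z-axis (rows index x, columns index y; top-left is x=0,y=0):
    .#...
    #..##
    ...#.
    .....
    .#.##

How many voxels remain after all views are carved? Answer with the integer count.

before carving: 125 voxels (5×5×5)
[1] x-view keeps 16 columns → grid now 80
[2] z-view keeps 8 columns → grid now 27

|visual hull| = 27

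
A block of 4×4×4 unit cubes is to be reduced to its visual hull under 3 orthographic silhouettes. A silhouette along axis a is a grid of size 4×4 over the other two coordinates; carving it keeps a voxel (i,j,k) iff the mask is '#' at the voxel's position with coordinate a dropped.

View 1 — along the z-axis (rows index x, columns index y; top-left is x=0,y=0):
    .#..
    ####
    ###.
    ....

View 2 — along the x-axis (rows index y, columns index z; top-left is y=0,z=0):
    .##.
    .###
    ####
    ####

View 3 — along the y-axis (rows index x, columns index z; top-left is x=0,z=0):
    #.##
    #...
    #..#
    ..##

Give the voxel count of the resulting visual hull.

voxel count = 7

initial block: 4^3 = 64
  1. axis=2 (XY plane), |mask|=8  ⇒  voxels=32
  2. axis=0 (YZ plane), |mask|=13  ⇒  voxels=25
  3. axis=1 (XZ plane), |mask|=8  ⇒  voxels=7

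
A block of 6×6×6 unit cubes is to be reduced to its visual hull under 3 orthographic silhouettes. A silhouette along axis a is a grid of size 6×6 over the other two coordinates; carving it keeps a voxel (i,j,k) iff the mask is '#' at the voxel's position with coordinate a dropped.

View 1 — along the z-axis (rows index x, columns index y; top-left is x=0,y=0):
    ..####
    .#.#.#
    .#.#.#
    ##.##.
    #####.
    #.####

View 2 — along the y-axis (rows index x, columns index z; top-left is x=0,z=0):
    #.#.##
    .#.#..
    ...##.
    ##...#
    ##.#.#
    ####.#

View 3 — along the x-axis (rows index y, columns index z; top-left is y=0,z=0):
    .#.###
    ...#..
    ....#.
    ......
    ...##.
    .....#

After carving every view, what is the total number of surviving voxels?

start: 6×6×6 = 216 voxels
V1 z: intersect with XY mask (24 set) -- 144 left
V2 y: intersect with XZ mask (20 set) -- 85 left
V3 x: intersect with YZ mask (9 set) -- 17 left

voxel count = 17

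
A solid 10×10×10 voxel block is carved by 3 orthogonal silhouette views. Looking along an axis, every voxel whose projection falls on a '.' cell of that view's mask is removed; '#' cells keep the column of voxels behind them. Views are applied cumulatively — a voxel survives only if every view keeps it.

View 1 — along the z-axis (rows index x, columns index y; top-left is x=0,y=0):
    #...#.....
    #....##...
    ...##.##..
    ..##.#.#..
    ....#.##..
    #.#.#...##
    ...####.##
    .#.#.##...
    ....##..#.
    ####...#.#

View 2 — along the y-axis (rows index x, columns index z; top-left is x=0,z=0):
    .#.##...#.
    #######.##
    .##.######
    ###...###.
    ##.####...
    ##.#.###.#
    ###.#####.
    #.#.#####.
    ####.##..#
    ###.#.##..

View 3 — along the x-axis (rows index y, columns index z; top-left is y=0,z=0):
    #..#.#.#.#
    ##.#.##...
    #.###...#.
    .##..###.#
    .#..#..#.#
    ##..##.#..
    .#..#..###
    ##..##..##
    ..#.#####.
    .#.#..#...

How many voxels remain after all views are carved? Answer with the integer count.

voxel count = 136

full grid |V| = 1000
  1. axis=2 (XY plane), |mask|=40  ⇒  voxels=400
  2. axis=1 (XZ plane), |mask|=68  ⇒  voxels=277
  3. axis=0 (YZ plane), |mask|=50  ⇒  voxels=136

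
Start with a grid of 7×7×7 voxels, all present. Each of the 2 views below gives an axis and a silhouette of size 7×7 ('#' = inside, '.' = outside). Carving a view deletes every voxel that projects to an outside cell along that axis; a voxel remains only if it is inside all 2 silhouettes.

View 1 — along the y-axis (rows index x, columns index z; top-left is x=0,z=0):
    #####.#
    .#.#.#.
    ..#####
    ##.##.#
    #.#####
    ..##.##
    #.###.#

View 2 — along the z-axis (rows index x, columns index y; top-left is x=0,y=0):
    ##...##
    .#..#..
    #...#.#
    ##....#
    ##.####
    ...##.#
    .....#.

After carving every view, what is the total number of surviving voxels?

start: 7×7×7 = 343 voxels
[1] y-view keeps 34 columns → grid now 238
[2] z-view keeps 22 columns → grid now 113

voxel count = 113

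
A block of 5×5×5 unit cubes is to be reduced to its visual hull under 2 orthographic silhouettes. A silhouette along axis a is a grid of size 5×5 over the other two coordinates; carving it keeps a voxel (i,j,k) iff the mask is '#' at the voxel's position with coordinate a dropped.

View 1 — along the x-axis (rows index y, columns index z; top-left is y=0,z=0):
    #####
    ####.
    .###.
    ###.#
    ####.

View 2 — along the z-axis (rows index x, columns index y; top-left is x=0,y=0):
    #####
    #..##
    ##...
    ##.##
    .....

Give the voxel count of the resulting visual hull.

remaining voxels: 59

initial block: 5^3 = 125
  1. axis=0 (YZ plane), |mask|=20  ⇒  voxels=100
  2. axis=2 (XY plane), |mask|=14  ⇒  voxels=59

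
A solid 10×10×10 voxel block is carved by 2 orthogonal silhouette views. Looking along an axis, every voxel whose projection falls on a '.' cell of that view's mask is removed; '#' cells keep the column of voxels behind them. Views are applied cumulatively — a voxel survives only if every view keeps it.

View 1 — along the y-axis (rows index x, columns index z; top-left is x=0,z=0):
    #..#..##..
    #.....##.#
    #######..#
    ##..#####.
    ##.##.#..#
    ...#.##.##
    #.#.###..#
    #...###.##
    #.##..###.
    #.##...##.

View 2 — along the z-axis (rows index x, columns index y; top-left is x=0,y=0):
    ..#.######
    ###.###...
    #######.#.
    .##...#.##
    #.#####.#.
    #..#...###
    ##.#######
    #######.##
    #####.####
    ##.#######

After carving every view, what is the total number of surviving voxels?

initial block: 10^3 = 1000
after view 1 [y-axis, 57 of 100 cells solid] → remaining = 570
after view 2 [z-axis, 74 of 100 cells solid] → remaining = 425

425 voxels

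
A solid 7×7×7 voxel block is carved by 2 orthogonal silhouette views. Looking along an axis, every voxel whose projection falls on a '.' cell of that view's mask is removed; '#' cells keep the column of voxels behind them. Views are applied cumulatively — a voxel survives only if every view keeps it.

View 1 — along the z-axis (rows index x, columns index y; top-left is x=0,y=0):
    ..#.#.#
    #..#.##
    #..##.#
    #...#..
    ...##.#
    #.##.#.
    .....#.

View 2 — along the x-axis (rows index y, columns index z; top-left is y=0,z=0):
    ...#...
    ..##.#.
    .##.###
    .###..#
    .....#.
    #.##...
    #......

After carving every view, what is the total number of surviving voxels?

47 voxels

initial block: 7^3 = 343
V1 z: intersect with XY mask (21 set) -- 147 left
V2 x: intersect with YZ mask (18 set) -- 47 left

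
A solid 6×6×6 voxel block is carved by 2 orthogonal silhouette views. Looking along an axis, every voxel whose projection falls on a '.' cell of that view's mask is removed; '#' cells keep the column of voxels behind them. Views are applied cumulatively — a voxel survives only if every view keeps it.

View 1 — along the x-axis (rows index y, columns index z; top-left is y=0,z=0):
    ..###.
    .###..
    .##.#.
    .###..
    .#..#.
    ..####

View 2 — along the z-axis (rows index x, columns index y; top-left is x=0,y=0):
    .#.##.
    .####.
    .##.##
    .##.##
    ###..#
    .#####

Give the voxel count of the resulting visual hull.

full grid |V| = 216
[1] x-view keeps 18 columns → grid now 108
[2] z-view keeps 24 columns → grid now 71

remaining voxels: 71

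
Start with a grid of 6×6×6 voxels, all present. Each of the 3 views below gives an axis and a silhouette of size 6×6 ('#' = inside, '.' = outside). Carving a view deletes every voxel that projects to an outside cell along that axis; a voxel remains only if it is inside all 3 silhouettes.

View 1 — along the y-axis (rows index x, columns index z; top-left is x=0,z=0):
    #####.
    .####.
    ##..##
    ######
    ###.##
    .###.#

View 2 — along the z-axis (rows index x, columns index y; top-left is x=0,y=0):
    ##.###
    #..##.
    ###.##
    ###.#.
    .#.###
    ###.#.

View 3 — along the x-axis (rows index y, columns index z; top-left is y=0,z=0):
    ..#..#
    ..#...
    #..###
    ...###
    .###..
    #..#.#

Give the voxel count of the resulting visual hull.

start: 6×6×6 = 216 voxels
  1. axis=1 (XZ plane), |mask|=28  ⇒  voxels=168
  2. axis=2 (XY plane), |mask|=25  ⇒  voxels=117
  3. axis=0 (YZ plane), |mask|=16  ⇒  voxels=47

|visual hull| = 47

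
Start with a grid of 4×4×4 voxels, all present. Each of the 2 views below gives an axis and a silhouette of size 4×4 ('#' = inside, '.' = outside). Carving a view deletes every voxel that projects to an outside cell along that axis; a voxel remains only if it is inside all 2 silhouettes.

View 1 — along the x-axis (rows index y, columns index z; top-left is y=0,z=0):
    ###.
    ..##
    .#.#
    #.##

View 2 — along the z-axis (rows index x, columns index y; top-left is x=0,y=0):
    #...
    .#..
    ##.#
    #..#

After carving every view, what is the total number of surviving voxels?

before carving: 64 voxels (4×4×4)
carve view 1 (along x, YZ-mask fill 10/16): 40 voxels remain
carve view 2 (along z, XY-mask fill 7/16): 19 voxels remain

remaining voxels: 19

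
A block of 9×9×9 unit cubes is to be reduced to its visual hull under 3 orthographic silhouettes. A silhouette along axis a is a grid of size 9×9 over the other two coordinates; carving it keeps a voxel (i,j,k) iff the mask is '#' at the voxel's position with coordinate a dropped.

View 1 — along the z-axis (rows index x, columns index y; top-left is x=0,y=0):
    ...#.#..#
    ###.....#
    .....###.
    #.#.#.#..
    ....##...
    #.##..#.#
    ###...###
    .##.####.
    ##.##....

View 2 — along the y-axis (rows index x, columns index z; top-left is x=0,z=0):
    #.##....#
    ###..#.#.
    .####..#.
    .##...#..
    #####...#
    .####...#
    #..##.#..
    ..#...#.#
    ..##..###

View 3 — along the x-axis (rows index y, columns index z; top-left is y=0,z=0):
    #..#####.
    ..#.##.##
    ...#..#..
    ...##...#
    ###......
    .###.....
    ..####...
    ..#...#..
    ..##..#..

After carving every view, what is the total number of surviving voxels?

initial block: 9^3 = 729
V1 z: intersect with XY mask (37 set) -- 333 left
V2 y: intersect with XZ mask (40 set) -- 158 left
V3 x: intersect with YZ mask (31 set) -- 71 left

71 voxels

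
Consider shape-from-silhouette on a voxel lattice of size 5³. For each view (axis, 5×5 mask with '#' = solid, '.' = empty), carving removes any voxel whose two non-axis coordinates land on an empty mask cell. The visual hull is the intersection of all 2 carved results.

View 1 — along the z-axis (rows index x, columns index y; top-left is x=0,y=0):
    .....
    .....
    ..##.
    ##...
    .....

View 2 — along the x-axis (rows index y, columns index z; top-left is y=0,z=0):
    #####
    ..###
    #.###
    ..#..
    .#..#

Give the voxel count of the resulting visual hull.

voxel count = 13

before carving: 125 voxels (5×5×5)
  1. axis=2 (XY plane), |mask|=4  ⇒  voxels=20
  2. axis=0 (YZ plane), |mask|=15  ⇒  voxels=13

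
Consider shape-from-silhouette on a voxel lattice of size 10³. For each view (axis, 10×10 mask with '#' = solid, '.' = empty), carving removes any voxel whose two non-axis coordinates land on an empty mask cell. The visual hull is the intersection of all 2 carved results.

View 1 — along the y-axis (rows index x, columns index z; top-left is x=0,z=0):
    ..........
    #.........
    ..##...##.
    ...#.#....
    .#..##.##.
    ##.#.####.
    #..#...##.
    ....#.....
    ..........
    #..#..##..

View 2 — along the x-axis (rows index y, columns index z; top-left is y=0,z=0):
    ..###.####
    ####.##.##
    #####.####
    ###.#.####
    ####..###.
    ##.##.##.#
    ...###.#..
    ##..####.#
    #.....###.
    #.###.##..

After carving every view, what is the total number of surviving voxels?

before carving: 1000 voxels (10×10×10)
carve view 1 (along y, XZ-mask fill 28/100): 280 voxels remain
carve view 2 (along x, YZ-mask fill 67/100): 195 voxels remain

remaining voxels: 195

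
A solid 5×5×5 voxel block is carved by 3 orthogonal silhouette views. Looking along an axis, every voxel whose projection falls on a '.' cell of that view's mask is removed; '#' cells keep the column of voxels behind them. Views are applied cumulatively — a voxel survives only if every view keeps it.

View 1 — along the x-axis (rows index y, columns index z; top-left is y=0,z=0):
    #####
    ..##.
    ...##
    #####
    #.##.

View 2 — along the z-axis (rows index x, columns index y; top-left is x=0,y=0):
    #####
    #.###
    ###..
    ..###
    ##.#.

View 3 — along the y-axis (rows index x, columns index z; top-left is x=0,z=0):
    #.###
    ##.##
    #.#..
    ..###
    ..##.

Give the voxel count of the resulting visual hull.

43 voxels

initial block: 5^3 = 125
carve view 1 (along x, YZ-mask fill 17/25): 85 voxels remain
carve view 2 (along z, XY-mask fill 18/25): 63 voxels remain
carve view 3 (along y, XZ-mask fill 15/25): 43 voxels remain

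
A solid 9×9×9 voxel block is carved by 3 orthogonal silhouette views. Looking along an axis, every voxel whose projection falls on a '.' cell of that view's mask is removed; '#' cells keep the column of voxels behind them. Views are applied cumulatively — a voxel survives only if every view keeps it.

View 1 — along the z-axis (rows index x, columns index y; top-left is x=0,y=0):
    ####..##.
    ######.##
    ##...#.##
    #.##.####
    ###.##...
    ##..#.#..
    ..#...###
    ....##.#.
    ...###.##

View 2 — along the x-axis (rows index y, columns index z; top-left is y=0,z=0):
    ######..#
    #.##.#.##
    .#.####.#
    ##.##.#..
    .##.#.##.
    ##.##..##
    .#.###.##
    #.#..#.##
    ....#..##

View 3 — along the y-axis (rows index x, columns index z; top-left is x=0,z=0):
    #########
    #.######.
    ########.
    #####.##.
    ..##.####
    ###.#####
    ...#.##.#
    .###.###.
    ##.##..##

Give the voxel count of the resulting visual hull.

full grid |V| = 729
  1. axis=2 (XY plane), |mask|=47  ⇒  voxels=423
  2. axis=0 (YZ plane), |mask|=49  ⇒  voxels=257
  3. axis=1 (XZ plane), |mask|=61  ⇒  voxels=196

|visual hull| = 196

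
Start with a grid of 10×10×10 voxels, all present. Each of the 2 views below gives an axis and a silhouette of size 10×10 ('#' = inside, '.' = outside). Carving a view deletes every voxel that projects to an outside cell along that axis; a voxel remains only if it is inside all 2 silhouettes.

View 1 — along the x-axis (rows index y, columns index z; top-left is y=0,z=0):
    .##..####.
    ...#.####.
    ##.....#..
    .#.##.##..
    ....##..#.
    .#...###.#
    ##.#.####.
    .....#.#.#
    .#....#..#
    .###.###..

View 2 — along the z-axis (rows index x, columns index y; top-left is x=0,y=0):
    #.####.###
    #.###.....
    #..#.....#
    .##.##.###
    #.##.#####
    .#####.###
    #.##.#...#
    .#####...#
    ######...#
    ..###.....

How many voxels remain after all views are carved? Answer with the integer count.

initial block: 10^3 = 1000
[1] x-view keeps 46 columns → grid now 460
[2] z-view keeps 59 columns → grid now 263

remaining voxels: 263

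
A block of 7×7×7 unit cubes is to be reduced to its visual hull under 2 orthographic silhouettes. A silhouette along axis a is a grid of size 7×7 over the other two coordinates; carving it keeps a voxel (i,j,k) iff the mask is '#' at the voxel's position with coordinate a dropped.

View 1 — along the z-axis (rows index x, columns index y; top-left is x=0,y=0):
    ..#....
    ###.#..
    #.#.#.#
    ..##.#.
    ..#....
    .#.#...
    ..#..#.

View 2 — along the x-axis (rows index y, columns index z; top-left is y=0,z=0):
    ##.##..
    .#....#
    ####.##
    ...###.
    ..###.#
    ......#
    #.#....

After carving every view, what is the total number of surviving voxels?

full grid |V| = 343
[1] z-view keeps 17 columns → grid now 119
[2] x-view keeps 22 columns → grid now 66

|visual hull| = 66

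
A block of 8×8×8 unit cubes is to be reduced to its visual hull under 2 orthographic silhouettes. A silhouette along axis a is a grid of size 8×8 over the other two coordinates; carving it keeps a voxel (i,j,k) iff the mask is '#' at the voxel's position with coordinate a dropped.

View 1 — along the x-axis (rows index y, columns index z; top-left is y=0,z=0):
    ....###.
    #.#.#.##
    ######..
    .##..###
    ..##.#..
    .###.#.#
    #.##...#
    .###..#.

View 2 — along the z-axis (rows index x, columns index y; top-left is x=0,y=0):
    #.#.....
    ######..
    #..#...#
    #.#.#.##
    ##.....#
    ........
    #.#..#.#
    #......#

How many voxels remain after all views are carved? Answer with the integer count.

voxel count = 105

before carving: 512 voxels (8×8×8)
  1. axis=0 (YZ plane), |mask|=35  ⇒  voxels=280
  2. axis=2 (XY plane), |mask|=25  ⇒  voxels=105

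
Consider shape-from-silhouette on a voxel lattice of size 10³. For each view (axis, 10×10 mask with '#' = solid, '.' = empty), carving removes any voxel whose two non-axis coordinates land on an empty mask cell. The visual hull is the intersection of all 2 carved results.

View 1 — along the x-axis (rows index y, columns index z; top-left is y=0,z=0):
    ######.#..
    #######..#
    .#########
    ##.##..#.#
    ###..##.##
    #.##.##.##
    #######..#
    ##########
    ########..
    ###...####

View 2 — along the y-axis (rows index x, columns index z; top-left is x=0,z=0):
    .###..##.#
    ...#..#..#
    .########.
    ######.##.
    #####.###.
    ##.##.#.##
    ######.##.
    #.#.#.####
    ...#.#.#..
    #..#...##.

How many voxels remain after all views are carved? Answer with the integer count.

initial block: 10^3 = 1000
  1. axis=0 (YZ plane), |mask|=77  ⇒  voxels=770
  2. axis=1 (XZ plane), |mask|=62  ⇒  voxels=471

remaining voxels: 471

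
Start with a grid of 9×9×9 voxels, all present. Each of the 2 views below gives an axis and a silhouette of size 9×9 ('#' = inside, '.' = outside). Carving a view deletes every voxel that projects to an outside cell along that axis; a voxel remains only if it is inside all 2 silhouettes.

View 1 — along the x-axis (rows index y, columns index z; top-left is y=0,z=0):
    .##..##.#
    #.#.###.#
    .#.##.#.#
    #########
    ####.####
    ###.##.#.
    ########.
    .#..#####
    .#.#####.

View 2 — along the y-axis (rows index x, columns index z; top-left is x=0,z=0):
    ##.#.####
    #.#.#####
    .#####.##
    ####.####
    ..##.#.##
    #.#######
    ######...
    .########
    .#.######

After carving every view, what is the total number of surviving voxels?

413 voxels

initial block: 9^3 = 729
carve view 1 (along x, YZ-mask fill 59/81): 531 voxels remain
carve view 2 (along y, XZ-mask fill 63/81): 413 voxels remain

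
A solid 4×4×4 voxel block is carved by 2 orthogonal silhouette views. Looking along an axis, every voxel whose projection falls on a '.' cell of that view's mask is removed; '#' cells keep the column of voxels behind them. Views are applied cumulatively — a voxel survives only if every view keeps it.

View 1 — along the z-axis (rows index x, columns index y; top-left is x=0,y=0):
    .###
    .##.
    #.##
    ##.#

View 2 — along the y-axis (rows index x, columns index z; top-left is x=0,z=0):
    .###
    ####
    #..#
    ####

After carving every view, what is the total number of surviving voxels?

initial block: 4^3 = 64
  1. axis=2 (XY plane), |mask|=11  ⇒  voxels=44
  2. axis=1 (XZ plane), |mask|=13  ⇒  voxels=35

voxel count = 35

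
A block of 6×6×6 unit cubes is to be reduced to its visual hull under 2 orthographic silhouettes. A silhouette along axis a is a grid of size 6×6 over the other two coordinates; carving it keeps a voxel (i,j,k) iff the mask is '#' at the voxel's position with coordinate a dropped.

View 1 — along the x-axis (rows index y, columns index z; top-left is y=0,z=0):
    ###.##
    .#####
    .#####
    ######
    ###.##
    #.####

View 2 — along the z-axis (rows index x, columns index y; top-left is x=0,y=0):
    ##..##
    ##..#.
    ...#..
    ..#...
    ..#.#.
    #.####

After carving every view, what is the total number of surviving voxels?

|visual hull| = 82

start: 6×6×6 = 216 voxels
after view 1 [x-axis, 31 of 36 cells solid] → remaining = 186
after view 2 [z-axis, 16 of 36 cells solid] → remaining = 82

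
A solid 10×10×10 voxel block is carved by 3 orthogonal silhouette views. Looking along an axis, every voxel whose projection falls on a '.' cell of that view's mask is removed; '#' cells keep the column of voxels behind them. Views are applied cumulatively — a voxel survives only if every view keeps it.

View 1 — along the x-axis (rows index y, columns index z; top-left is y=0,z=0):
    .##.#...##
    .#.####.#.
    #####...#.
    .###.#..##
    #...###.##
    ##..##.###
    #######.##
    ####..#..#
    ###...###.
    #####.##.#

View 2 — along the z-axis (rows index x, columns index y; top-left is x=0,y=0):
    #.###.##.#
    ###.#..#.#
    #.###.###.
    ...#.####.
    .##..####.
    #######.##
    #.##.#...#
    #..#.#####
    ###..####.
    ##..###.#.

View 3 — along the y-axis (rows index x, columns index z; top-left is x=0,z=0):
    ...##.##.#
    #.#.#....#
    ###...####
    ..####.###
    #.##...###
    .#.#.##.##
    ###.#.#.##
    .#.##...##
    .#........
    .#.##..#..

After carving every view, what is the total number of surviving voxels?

initial block: 10^3 = 1000
after view 1 [x-axis, 65 of 100 cells solid] → remaining = 650
after view 2 [z-axis, 65 of 100 cells solid] → remaining = 423
after view 3 [y-axis, 52 of 100 cells solid] → remaining = 225

remaining voxels: 225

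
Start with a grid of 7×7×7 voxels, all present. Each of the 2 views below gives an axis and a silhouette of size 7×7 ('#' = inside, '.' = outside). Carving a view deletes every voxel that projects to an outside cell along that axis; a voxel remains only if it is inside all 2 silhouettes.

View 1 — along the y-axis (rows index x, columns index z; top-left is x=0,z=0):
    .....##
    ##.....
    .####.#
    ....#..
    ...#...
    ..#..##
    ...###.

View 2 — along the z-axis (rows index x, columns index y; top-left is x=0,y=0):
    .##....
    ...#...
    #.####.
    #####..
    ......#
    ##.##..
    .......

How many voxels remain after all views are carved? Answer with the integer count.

49 voxels

full grid |V| = 343
carve view 1 (along y, XZ-mask fill 17/49): 119 voxels remain
carve view 2 (along z, XY-mask fill 18/49): 49 voxels remain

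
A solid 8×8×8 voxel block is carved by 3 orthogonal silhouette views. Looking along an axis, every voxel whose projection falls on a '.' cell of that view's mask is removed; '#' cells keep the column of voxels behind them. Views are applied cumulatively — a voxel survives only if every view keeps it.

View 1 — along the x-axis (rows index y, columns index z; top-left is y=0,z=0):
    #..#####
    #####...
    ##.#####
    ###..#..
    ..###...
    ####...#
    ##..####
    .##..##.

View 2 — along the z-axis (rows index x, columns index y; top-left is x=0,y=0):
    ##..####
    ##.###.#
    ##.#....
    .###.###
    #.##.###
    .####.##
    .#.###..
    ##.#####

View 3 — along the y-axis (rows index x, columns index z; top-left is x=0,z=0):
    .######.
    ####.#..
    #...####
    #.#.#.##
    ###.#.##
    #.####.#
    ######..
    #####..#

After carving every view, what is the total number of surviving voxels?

|visual hull| = 156

initial block: 8^3 = 512
carve view 1 (along x, YZ-mask fill 40/64): 320 voxels remain
carve view 2 (along z, XY-mask fill 44/64): 213 voxels remain
carve view 3 (along y, XZ-mask fill 45/64): 156 voxels remain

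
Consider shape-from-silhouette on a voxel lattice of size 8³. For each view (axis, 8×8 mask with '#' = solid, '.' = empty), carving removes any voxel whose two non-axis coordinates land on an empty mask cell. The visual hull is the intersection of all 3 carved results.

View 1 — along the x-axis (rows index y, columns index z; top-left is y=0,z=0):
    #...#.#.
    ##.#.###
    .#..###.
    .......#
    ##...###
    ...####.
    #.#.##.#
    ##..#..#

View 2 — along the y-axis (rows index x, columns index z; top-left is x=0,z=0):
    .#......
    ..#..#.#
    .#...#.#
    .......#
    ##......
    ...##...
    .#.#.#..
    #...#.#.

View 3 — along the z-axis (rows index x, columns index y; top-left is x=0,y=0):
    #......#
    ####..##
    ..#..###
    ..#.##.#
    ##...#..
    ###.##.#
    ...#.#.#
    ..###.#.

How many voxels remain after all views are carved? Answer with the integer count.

initial block: 8^3 = 512
V1 x: intersect with YZ mask (32 set) -- 256 left
V2 y: intersect with XZ mask (18 set) -- 76 left
V3 z: intersect with XY mask (32 set) -- 36 left

remaining voxels: 36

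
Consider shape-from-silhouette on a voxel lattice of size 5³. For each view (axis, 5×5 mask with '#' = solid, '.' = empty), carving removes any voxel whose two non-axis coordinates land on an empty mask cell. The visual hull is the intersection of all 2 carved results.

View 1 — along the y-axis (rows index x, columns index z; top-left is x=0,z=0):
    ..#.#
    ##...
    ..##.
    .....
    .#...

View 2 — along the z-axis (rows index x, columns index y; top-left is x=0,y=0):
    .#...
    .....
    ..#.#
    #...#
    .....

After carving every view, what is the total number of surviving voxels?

start: 5×5×5 = 125 voxels
step 1: project along y, AND mask (7/25) → |grid| = 35
step 2: project along z, AND mask (5/25) → |grid| = 6

voxel count = 6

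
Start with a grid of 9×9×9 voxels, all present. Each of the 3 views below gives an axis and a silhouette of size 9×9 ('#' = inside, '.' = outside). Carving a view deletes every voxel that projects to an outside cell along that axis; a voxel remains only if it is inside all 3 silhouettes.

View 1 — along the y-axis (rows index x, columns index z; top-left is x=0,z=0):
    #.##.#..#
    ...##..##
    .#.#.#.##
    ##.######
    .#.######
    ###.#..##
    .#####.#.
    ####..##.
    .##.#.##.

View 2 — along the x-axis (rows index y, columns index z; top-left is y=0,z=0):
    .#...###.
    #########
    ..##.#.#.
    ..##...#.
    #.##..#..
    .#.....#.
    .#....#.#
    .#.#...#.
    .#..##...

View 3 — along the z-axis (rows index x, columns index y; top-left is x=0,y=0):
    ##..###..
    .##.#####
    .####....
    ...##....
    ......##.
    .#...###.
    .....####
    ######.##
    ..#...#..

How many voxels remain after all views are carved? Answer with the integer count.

before carving: 729 voxels (9×9×9)
V1 y: intersect with XZ mask (52 set) -- 468 left
V2 x: intersect with YZ mask (35 set) -- 213 left
V3 z: intersect with XY mask (38 set) -- 94 left

voxel count = 94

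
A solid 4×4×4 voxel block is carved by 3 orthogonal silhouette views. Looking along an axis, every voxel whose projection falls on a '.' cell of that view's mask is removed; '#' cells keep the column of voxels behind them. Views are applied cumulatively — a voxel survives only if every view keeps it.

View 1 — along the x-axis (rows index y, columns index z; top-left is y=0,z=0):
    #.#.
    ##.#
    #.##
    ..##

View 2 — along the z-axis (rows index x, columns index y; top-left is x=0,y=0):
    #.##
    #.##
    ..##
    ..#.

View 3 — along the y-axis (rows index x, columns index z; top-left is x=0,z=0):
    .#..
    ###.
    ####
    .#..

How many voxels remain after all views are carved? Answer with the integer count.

full grid |V| = 64
V1 x: intersect with YZ mask (10 set) -- 40 left
V2 z: intersect with XY mask (9 set) -- 22 left
V3 y: intersect with XZ mask (9 set) -- 10 left

10 voxels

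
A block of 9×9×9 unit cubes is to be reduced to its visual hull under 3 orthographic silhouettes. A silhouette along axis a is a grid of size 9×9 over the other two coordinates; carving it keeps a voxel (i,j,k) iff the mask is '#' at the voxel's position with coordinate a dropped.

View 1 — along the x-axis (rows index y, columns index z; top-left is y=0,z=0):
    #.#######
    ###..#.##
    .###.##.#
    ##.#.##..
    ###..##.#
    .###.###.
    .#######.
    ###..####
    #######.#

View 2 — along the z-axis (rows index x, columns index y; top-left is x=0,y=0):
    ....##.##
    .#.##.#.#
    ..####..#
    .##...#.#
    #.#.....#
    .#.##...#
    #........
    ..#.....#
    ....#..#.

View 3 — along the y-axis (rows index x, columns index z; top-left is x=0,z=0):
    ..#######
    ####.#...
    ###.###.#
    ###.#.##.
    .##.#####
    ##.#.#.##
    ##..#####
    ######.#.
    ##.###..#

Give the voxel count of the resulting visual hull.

full grid |V| = 729
step 1: project along x, AND mask (59/81) → |grid| = 531
step 2: project along z, AND mask (30/81) → |grid| = 199
step 3: project along y, AND mask (58/81) → |grid| = 143

remaining voxels: 143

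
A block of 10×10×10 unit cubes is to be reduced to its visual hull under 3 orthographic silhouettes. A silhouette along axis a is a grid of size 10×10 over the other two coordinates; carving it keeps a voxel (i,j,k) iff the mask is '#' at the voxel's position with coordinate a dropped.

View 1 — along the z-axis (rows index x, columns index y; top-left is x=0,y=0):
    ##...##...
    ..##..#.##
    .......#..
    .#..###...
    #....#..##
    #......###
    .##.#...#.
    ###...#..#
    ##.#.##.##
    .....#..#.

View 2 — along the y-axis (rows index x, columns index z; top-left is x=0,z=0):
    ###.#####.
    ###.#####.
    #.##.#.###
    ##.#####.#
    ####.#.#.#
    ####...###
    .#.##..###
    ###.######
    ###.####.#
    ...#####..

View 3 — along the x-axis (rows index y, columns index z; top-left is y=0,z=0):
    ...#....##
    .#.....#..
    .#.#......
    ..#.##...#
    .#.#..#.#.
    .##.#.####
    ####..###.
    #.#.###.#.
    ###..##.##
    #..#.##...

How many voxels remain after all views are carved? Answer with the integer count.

remaining voxels: 136

before carving: 1000 voxels (10×10×10)
carve view 1 (along z, XY-mask fill 40/100): 400 voxels remain
carve view 2 (along y, XZ-mask fill 73/100): 302 voxels remain
carve view 3 (along x, YZ-mask fill 46/100): 136 voxels remain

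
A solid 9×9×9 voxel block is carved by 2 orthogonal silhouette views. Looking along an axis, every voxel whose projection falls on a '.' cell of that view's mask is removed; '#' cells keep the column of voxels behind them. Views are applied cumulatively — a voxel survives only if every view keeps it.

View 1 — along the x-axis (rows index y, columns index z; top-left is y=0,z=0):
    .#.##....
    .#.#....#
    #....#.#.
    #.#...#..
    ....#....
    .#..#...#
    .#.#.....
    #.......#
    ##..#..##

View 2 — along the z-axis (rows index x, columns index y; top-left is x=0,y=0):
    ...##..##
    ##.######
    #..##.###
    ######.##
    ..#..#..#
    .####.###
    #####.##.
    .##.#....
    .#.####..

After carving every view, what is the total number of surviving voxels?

before carving: 729 voxels (9×9×9)
step 1: project along x, AND mask (25/81) → |grid| = 225
step 2: project along z, AND mask (51/81) → |grid| = 138

remaining voxels: 138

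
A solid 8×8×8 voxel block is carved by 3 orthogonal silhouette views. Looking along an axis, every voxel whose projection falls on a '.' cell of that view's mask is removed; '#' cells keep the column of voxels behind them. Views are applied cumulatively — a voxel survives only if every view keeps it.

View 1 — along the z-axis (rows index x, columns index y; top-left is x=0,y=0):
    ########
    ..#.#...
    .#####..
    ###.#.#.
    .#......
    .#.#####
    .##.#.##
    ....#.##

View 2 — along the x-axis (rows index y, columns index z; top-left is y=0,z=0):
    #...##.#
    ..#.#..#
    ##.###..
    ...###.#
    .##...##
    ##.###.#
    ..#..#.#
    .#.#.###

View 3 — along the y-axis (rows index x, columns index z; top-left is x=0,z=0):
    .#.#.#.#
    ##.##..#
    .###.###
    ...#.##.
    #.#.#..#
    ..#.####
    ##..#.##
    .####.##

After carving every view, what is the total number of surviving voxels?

before carving: 512 voxels (8×8×8)
[1] z-view keeps 35 columns → grid now 280
[2] x-view keeps 34 columns → grid now 144
[3] y-view keeps 38 columns → grid now 91

91 voxels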